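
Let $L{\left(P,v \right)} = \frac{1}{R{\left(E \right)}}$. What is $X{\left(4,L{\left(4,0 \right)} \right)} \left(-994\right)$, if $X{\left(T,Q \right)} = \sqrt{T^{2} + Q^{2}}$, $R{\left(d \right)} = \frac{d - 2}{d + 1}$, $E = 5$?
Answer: $- 1988 \sqrt{5} \approx -4445.3$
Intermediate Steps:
$R{\left(d \right)} = \frac{-2 + d}{1 + d}$
$L{\left(P,v \right)} = 2$ ($L{\left(P,v \right)} = \frac{1}{\frac{1}{1 + 5} \left(-2 + 5\right)} = \frac{1}{\frac{1}{6} \cdot 3} = \frac{1}{\frac{1}{2}} = 2$)
$X{\left(T,Q \right)} = \sqrt{Q^{2} + T^{2}}$
$X{\left(4,L{\left(4,0 \right)} \right)} \left(-994\right) = \sqrt{2^{2} + 4^{2}} \left(-994\right) = \sqrt{4 + 16} \left(-994\right) = \sqrt{20} \left(-994\right) = 2 \sqrt{5} \left(-994\right) = - 1988 \sqrt{5}$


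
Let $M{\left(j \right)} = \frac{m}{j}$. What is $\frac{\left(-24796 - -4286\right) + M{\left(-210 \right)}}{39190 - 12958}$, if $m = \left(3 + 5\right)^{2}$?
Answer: $- \frac{1076791}{1377180} \approx -0.78188$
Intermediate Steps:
$m = 64$ ($m = 8^{2} = 64$)
$M{\left(j \right)} = \frac{64}{j}$
$\frac{\left(-24796 - -4286\right) + M{\left(-210 \right)}}{39190 - 12958} = \frac{\left(-24796 - -4286\right) + \frac{64}{-210}}{39190 - 12958} = \frac{\left(-24796 + 4286\right) + 64 \left(- \frac{1}{210}\right)}{26232} = \left(-20510 - \frac{32}{105}\right) \frac{1}{26232} = \left(- \frac{2153582}{105}\right) \frac{1}{26232} = - \frac{1076791}{1377180}$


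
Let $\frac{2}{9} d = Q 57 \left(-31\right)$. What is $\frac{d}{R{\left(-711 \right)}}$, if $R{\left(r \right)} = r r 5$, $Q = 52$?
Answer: $- \frac{15314}{93615} \approx -0.16358$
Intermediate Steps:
$R{\left(r \right)} = 5 r^{2}$ ($R{\left(r \right)} = r^{2} \cdot 5 = 5 r^{2}$)
$d = -413478$ ($d = \frac{9 \cdot 52 \cdot 57 \left(-31\right)}{2} = \frac{9 \cdot 2964 \left(-31\right)}{2} = \frac{9}{2} \left(-91884\right) = -413478$)
$\frac{d}{R{\left(-711 \right)}} = - \frac{413478}{5 \left(-711\right)^{2}} = - \frac{413478}{5 \cdot 505521} = - \frac{413478}{2527605} = \left(-413478\right) \frac{1}{2527605} = - \frac{15314}{93615}$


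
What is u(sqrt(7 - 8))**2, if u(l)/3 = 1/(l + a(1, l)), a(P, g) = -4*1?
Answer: 9/(4 - I)**2 ≈ 0.46713 + 0.24914*I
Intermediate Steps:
a(P, g) = -4
u(l) = 3/(-4 + l) (u(l) = 3/(l - 4) = 3/(-4 + l))
u(sqrt(7 - 8))**2 = (3/(-4 + sqrt(7 - 8)))**2 = (3/(-4 + sqrt(-1)))**2 = (3/(-4 + I))**2 = (3*((-4 - I)/17))**2 = (3*(-4 - I)/17)**2 = 9*(-4 - I)**2/289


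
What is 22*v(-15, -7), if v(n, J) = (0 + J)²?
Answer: 1078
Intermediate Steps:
v(n, J) = J²
22*v(-15, -7) = 22*(-7)² = 22*49 = 1078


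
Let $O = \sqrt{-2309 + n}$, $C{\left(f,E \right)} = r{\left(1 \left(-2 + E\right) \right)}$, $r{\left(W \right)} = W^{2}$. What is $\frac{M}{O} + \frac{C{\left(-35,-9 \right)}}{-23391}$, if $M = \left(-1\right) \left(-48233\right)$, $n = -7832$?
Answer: $- \frac{121}{23391} - \frac{48233 i \sqrt{10141}}{10141} \approx -0.0051729 - 478.97 i$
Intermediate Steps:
$M = 48233$
$C{\left(f,E \right)} = \left(-2 + E\right)^{2}$ ($C{\left(f,E \right)} = \left(1 \left(-2 + E\right)\right)^{2} = \left(-2 + E\right)^{2}$)
$O = i \sqrt{10141}$ ($O = \sqrt{-2309 - 7832} = \sqrt{-10141} = i \sqrt{10141} \approx 100.7 i$)
$\frac{M}{O} + \frac{C{\left(-35,-9 \right)}}{-23391} = \frac{48233}{i \sqrt{10141}} + \frac{\left(-2 - 9\right)^{2}}{-23391} = 48233 \left(- \frac{i \sqrt{10141}}{10141}\right) + \left(-11\right)^{2} \left(- \frac{1}{23391}\right) = - \frac{48233 i \sqrt{10141}}{10141} + 121 \left(- \frac{1}{23391}\right) = - \frac{48233 i \sqrt{10141}}{10141} - \frac{121}{23391} = - \frac{121}{23391} - \frac{48233 i \sqrt{10141}}{10141}$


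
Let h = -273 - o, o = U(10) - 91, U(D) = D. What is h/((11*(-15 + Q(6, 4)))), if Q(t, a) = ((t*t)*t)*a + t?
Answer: -64/3135 ≈ -0.020415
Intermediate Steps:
Q(t, a) = t + a*t³ (Q(t, a) = (t²*t)*a + t = t³*a + t = a*t³ + t = t + a*t³)
o = -81 (o = 10 - 91 = -81)
h = -192 (h = -273 - 1*(-81) = -273 + 81 = -192)
h/((11*(-15 + Q(6, 4)))) = -192*1/(11*(-15 + (6 + 4*6³))) = -192*1/(11*(-15 + (6 + 4*216))) = -192*1/(11*(-15 + (6 + 864))) = -192*1/(11*(-15 + 870)) = -192/(11*855) = -192/9405 = -192*1/9405 = -64/3135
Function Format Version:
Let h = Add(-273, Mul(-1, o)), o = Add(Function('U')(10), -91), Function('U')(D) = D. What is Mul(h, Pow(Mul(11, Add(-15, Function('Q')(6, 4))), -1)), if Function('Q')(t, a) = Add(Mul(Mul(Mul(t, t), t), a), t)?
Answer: Rational(-64, 3135) ≈ -0.020415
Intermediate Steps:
Function('Q')(t, a) = Add(t, Mul(a, Pow(t, 3))) (Function('Q')(t, a) = Add(Mul(Mul(Pow(t, 2), t), a), t) = Add(Mul(Pow(t, 3), a), t) = Add(Mul(a, Pow(t, 3)), t) = Add(t, Mul(a, Pow(t, 3))))
o = -81 (o = Add(10, -91) = -81)
h = -192 (h = Add(-273, Mul(-1, -81)) = Add(-273, 81) = -192)
Mul(h, Pow(Mul(11, Add(-15, Function('Q')(6, 4))), -1)) = Mul(-192, Pow(Mul(11, Add(-15, Add(6, Mul(4, Pow(6, 3))))), -1)) = Mul(-192, Pow(Mul(11, Add(-15, Add(6, Mul(4, 216)))), -1)) = Mul(-192, Pow(Mul(11, Add(-15, Add(6, 864))), -1)) = Mul(-192, Pow(Mul(11, Add(-15, 870)), -1)) = Mul(-192, Pow(Mul(11, 855), -1)) = Mul(-192, Pow(9405, -1)) = Mul(-192, Rational(1, 9405)) = Rational(-64, 3135)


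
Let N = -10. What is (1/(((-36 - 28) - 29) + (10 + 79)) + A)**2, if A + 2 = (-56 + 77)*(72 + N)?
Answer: 27029601/16 ≈ 1.6894e+6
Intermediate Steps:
A = 1300 (A = -2 + (-56 + 77)*(72 - 10) = -2 + 21*62 = -2 + 1302 = 1300)
(1/(((-36 - 28) - 29) + (10 + 79)) + A)**2 = (1/(((-36 - 28) - 29) + (10 + 79)) + 1300)**2 = (1/((-64 - 29) + 89) + 1300)**2 = (1/(-93 + 89) + 1300)**2 = (1/(-4) + 1300)**2 = (-1/4 + 1300)**2 = (5199/4)**2 = 27029601/16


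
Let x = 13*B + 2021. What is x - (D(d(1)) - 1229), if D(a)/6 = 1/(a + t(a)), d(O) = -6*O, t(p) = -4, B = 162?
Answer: 26783/5 ≈ 5356.6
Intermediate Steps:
D(a) = 6/(-4 + a) (D(a) = 6/(a - 4) = 6/(-4 + a))
x = 4127 (x = 13*162 + 2021 = 2106 + 2021 = 4127)
x - (D(d(1)) - 1229) = 4127 - (6/(-4 - 6*1) - 1229) = 4127 - (6/(-4 - 6) - 1229) = 4127 - (6/(-10) - 1229) = 4127 - (6*(-1/10) - 1229) = 4127 - (-3/5 - 1229) = 4127 - 1*(-6148/5) = 4127 + 6148/5 = 26783/5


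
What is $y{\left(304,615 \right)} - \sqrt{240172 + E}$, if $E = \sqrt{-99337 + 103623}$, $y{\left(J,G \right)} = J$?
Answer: $304 - \sqrt{240172 + \sqrt{4286}} \approx -186.14$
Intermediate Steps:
$E = \sqrt{4286} \approx 65.468$
$y{\left(304,615 \right)} - \sqrt{240172 + E} = 304 - \sqrt{240172 + \sqrt{4286}}$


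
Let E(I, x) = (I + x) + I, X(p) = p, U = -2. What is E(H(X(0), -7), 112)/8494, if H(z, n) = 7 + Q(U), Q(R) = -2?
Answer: 61/4247 ≈ 0.014363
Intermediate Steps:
H(z, n) = 5 (H(z, n) = 7 - 2 = 5)
E(I, x) = x + 2*I
E(H(X(0), -7), 112)/8494 = (112 + 2*5)/8494 = (112 + 10)*(1/8494) = 122*(1/8494) = 61/4247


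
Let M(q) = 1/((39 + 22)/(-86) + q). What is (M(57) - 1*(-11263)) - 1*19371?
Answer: -39250742/4841 ≈ -8108.0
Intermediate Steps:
M(q) = 1/(-61/86 + q) (M(q) = 1/(61*(-1/86) + q) = 1/(-61/86 + q))
(M(57) - 1*(-11263)) - 1*19371 = (86/(-61 + 86*57) - 1*(-11263)) - 1*19371 = (86/(-61 + 4902) + 11263) - 19371 = (86/4841 + 11263) - 19371 = 54524269/4841 - 19371 = -39250742/4841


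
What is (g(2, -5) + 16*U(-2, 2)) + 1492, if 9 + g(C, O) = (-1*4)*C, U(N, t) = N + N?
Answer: 1411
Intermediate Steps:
U(N, t) = 2*N
g(C, O) = -9 - 4*C (g(C, O) = -9 + (-1*4)*C = -9 - 4*C)
(g(2, -5) + 16*U(-2, 2)) + 1492 = ((-9 - 4*2) + 16*(2*(-2))) + 1492 = ((-9 - 8) + 16*(-4)) + 1492 = (-17 - 64) + 1492 = -81 + 1492 = 1411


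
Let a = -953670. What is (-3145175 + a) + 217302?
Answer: -3881543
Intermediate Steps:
(-3145175 + a) + 217302 = (-3145175 - 953670) + 217302 = -4098845 + 217302 = -3881543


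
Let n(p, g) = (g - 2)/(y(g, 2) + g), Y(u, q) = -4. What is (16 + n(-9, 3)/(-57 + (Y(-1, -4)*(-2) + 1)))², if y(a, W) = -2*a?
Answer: 5313025/20736 ≈ 256.22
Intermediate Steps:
n(p, g) = -(-2 + g)/g (n(p, g) = (g - 2)/(-2*g + g) = (-2 + g)/((-g)) = (-2 + g)*(-1/g) = -(-2 + g)/g)
(16 + n(-9, 3)/(-57 + (Y(-1, -4)*(-2) + 1)))² = (16 + ((2 - 1*3)/3)/(-57 + (-4*(-2) + 1)))² = (16 + ((2 - 3)/3)/(-57 + (8 + 1)))² = (16 + ((⅓)*(-1))/(-57 + 9))² = (16 - ⅓/(-48))² = (16 - ⅓*(-1/48))² = (16 + 1/144)² = (2305/144)² = 5313025/20736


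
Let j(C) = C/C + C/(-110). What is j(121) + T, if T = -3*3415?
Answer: -102451/10 ≈ -10245.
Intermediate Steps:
T = -10245 (T = -1*10245 = -10245)
j(C) = 1 - C/110 (j(C) = 1 + C*(-1/110) = 1 - C/110)
j(121) + T = (1 - 1/110*121) - 10245 = (1 - 11/10) - 10245 = -⅒ - 10245 = -102451/10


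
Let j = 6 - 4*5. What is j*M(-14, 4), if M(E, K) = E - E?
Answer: 0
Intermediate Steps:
M(E, K) = 0
j = -14 (j = 6 - 20 = -14)
j*M(-14, 4) = -14*0 = 0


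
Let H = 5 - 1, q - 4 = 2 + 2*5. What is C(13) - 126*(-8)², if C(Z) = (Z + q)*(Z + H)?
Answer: -7571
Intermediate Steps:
q = 16 (q = 4 + (2 + 2*5) = 4 + (2 + 10) = 4 + 12 = 16)
H = 4
C(Z) = (4 + Z)*(16 + Z) (C(Z) = (Z + 16)*(Z + 4) = (16 + Z)*(4 + Z) = (4 + Z)*(16 + Z))
C(13) - 126*(-8)² = (64 + 13² + 20*13) - 126*(-8)² = (64 + 169 + 260) - 126*64 = 493 - 8064 = -7571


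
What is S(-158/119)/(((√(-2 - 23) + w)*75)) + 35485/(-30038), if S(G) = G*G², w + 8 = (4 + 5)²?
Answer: -12010241262414869/10162990783082550 + 1972156*I/67667559645 ≈ -1.1818 + 2.9145e-5*I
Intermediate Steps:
w = 73 (w = -8 + (4 + 5)² = -8 + 9² = -8 + 81 = 73)
S(G) = G³
S(-158/119)/(((√(-2 - 23) + w)*75)) + 35485/(-30038) = (-158/119)³/(((√(-2 - 23) + 73)*75)) + 35485/(-30038) = (-158*1/119)³/(((√(-25) + 73)*75)) + 35485*(-1/30038) = (-158/119)³/(((5*I + 73)*75)) - 35485/30038 = -(143967388/338337798225 - 1972156*I/67667559645) - 35485/30038 = -3944312*(5475 - 375*I)/30116250/1685159 - 35485/30038 = -1972156*(5475 - 375*I)/25375334866875 - 35485/30038 = -35485/30038 - 1972156*(5475 - 375*I)/25375334866875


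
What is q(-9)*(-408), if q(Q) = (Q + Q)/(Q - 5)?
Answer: -3672/7 ≈ -524.57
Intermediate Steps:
q(Q) = 2*Q/(-5 + Q) (q(Q) = (2*Q)/(-5 + Q) = 2*Q/(-5 + Q))
q(-9)*(-408) = (2*(-9)/(-5 - 9))*(-408) = (2*(-9)/(-14))*(-408) = (2*(-9)*(-1/14))*(-408) = (9/7)*(-408) = -3672/7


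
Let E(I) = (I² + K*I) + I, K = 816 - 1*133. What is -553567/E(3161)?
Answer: -553567/12154045 ≈ -0.045546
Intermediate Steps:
K = 683 (K = 816 - 133 = 683)
E(I) = I² + 684*I (E(I) = (I² + 683*I) + I = I² + 684*I)
-553567/E(3161) = -553567*1/(3161*(684 + 3161)) = -553567/(3161*3845) = -553567/12154045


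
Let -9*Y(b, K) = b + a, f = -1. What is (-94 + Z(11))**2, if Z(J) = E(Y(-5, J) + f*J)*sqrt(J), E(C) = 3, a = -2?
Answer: 8935 - 564*sqrt(11) ≈ 7064.4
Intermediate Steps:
Y(b, K) = 2/9 - b/9 (Y(b, K) = -(b - 2)/9 = -(-2 + b)/9 = 2/9 - b/9)
Z(J) = 3*sqrt(J)
(-94 + Z(11))**2 = (-94 + 3*sqrt(11))**2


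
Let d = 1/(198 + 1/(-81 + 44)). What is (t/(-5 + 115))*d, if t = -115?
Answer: -851/161150 ≈ -0.0052808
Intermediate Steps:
d = 37/7325 (d = 1/(198 + 1/(-37)) = 1/(198 - 1/37) = 1/(7325/37) = 37/7325 ≈ 0.0050512)
(t/(-5 + 115))*d = -115/(-5 + 115)*(37/7325) = -115/110*(37/7325) = -115*1/110*(37/7325) = -23/22*37/7325 = -851/161150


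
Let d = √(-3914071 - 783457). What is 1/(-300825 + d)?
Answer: -300825/90500378153 - 2*I*√1174382/90500378153 ≈ -3.324e-6 - 2.3949e-8*I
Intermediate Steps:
d = 2*I*√1174382 (d = √(-4697528) = 2*I*√1174382 ≈ 2167.4*I)
1/(-300825 + d) = 1/(-300825 + 2*I*√1174382)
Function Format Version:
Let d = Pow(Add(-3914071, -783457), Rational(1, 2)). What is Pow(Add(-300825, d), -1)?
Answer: Add(Rational(-300825, 90500378153), Mul(Rational(-2, 90500378153), I, Pow(1174382, Rational(1, 2)))) ≈ Add(-3.3240e-6, Mul(-2.3949e-8, I))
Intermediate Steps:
d = Mul(2, I, Pow(1174382, Rational(1, 2))) (d = Pow(-4697528, Rational(1, 2)) = Mul(2, I, Pow(1174382, Rational(1, 2))) ≈ Mul(2167.4, I))
Pow(Add(-300825, d), -1) = Pow(Add(-300825, Mul(2, I, Pow(1174382, Rational(1, 2)))), -1)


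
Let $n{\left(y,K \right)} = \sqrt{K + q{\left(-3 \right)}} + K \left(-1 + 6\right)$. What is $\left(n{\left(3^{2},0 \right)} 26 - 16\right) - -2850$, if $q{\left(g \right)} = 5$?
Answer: $2834 + 26 \sqrt{5} \approx 2892.1$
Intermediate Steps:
$n{\left(y,K \right)} = \sqrt{5 + K} + 5 K$ ($n{\left(y,K \right)} = \sqrt{K + 5} + K \left(-1 + 6\right) = \sqrt{5 + K} + K 5 = \sqrt{5 + K} + 5 K$)
$\left(n{\left(3^{2},0 \right)} 26 - 16\right) - -2850 = \left(\left(\sqrt{5 + 0} + 5 \cdot 0\right) 26 - 16\right) - -2850 = \left(\left(\sqrt{5} + 0\right) 26 - 16\right) + 2850 = \left(\sqrt{5} \cdot 26 - 16\right) + 2850 = \left(26 \sqrt{5} - 16\right) + 2850 = \left(-16 + 26 \sqrt{5}\right) + 2850 = 2834 + 26 \sqrt{5}$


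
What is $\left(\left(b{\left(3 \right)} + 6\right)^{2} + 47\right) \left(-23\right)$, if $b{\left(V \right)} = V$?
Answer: $-2944$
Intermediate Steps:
$\left(\left(b{\left(3 \right)} + 6\right)^{2} + 47\right) \left(-23\right) = \left(\left(3 + 6\right)^{2} + 47\right) \left(-23\right) = \left(9^{2} + 47\right) \left(-23\right) = \left(81 + 47\right) \left(-23\right) = 128 \left(-23\right) = -2944$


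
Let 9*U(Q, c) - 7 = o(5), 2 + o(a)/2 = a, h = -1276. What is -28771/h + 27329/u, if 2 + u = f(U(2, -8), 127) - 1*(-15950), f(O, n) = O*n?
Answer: 4490906329/185253508 ≈ 24.242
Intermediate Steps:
o(a) = -4 + 2*a
U(Q, c) = 13/9 (U(Q, c) = 7/9 + (-4 + 2*5)/9 = 7/9 + (-4 + 10)/9 = 7/9 + (⅑)*6 = 7/9 + ⅔ = 13/9)
u = 145183/9 (u = -2 + ((13/9)*127 - 1*(-15950)) = -2 + (1651/9 + 15950) = -2 + 145201/9 = 145183/9 ≈ 16131.)
-28771/h + 27329/u = -28771/(-1276) + 27329/(145183/9) = -28771*(-1/1276) + 27329*(9/145183) = 28771/1276 + 245961/145183 = 4490906329/185253508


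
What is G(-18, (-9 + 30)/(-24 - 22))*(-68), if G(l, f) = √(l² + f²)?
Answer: -510*√3049/23 ≈ -1224.4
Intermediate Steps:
G(l, f) = √(f² + l²)
G(-18, (-9 + 30)/(-24 - 22))*(-68) = √(((-9 + 30)/(-24 - 22))² + (-18)²)*(-68) = √((21/(-46))² + 324)*(-68) = √((21*(-1/46))² + 324)*(-68) = √((-21/46)² + 324)*(-68) = √(441/2116 + 324)*(-68) = √(686025/2116)*(-68) = (15*√3049/46)*(-68) = -510*√3049/23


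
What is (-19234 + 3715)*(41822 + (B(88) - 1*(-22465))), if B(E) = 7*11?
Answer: -998864916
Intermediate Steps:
B(E) = 77
(-19234 + 3715)*(41822 + (B(88) - 1*(-22465))) = (-19234 + 3715)*(41822 + (77 - 1*(-22465))) = -15519*(41822 + (77 + 22465)) = -15519*(41822 + 22542) = -15519*64364 = -998864916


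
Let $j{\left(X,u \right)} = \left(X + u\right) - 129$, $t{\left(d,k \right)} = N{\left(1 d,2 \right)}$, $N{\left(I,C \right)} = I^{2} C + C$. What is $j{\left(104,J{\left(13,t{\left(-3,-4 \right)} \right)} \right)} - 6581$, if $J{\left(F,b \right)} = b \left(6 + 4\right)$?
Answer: $-6406$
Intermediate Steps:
$N{\left(I,C \right)} = C + C I^{2}$ ($N{\left(I,C \right)} = C I^{2} + C = C + C I^{2}$)
$t{\left(d,k \right)} = 2 + 2 d^{2}$ ($t{\left(d,k \right)} = 2 \left(1 + \left(1 d\right)^{2}\right) = 2 \left(1 + d^{2}\right) = 2 + 2 d^{2}$)
$J{\left(F,b \right)} = 10 b$ ($J{\left(F,b \right)} = b 10 = 10 b$)
$j{\left(X,u \right)} = -129 + X + u$
$j{\left(104,J{\left(13,t{\left(-3,-4 \right)} \right)} \right)} - 6581 = \left(-129 + 104 + 10 \left(2 + 2 \left(-3\right)^{2}\right)\right) - 6581 = \left(-129 + 104 + 10 \left(2 + 2 \cdot 9\right)\right) - 6581 = \left(-129 + 104 + 10 \left(2 + 18\right)\right) - 6581 = \left(-129 + 104 + 10 \cdot 20\right) - 6581 = \left(-129 + 104 + 200\right) - 6581 = 175 - 6581 = -6406$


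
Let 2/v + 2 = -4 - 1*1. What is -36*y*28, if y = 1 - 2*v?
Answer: -1584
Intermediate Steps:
v = -2/7 (v = 2/(-2 + (-4 - 1*1)) = 2/(-2 + (-4 - 1)) = 2/(-2 - 5) = 2/(-7) = 2*(-⅐) = -2/7 ≈ -0.28571)
y = 11/7 (y = 1 - 2*(-2/7) = 1 + 4/7 = 11/7 ≈ 1.5714)
-36*y*28 = -36*11/7*28 = -396/7*28 = -1584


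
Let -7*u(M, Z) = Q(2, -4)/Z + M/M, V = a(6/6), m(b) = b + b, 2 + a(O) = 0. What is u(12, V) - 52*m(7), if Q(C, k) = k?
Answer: -5099/7 ≈ -728.43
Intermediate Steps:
a(O) = -2 (a(O) = -2 + 0 = -2)
m(b) = 2*b
V = -2
u(M, Z) = -⅐ + 4/(7*Z) (u(M, Z) = -(-4/Z + M/M)/7 = -(-4/Z + 1)/7 = -(1 - 4/Z)/7 = -⅐ + 4/(7*Z))
u(12, V) - 52*m(7) = (⅐)*(4 - 1*(-2))/(-2) - 104*7 = (⅐)*(-½)*(4 + 2) - 52*14 = (⅐)*(-½)*6 - 728 = -3/7 - 728 = -5099/7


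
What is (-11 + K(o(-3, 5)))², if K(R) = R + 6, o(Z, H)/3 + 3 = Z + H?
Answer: 64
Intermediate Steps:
o(Z, H) = -9 + 3*H + 3*Z (o(Z, H) = -9 + 3*(Z + H) = -9 + 3*(H + Z) = -9 + (3*H + 3*Z) = -9 + 3*H + 3*Z)
K(R) = 6 + R
(-11 + K(o(-3, 5)))² = (-11 + (6 + (-9 + 3*5 + 3*(-3))))² = (-11 + (6 + (-9 + 15 - 9)))² = (-11 + (6 - 3))² = (-11 + 3)² = (-8)² = 64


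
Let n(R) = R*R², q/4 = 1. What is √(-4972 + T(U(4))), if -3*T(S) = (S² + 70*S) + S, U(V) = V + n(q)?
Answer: 4*I*√4569/3 ≈ 90.126*I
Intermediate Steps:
q = 4 (q = 4*1 = 4)
n(R) = R³
U(V) = 64 + V (U(V) = V + 4³ = V + 64 = 64 + V)
T(S) = -71*S/3 - S²/3 (T(S) = -((S² + 70*S) + S)/3 = -(S² + 71*S)/3 = -71*S/3 - S²/3)
√(-4972 + T(U(4))) = √(-4972 - (64 + 4)*(71 + (64 + 4))/3) = √(-4972 - ⅓*68*(71 + 68)) = √(-4972 - ⅓*68*139) = √(-4972 - 9452/3) = √(-24368/3) = 4*I*√4569/3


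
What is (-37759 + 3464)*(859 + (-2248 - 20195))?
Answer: 740223280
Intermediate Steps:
(-37759 + 3464)*(859 + (-2248 - 20195)) = -34295*(859 - 22443) = -34295*(-21584) = 740223280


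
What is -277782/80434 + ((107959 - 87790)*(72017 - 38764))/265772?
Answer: 26935814448417/10688552524 ≈ 2520.1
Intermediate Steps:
-277782/80434 + ((107959 - 87790)*(72017 - 38764))/265772 = -277782*1/80434 + (20169*33253)*(1/265772) = -138891/40217 + 670679757*(1/265772) = -138891/40217 + 670679757/265772 = 26935814448417/10688552524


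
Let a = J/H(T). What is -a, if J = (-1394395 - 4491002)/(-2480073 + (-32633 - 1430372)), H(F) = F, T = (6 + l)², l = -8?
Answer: -5885397/15772312 ≈ -0.37315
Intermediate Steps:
T = 4 (T = (6 - 8)² = (-2)² = 4)
J = 5885397/3943078 (J = -5885397/(-2480073 - 1463005) = -5885397/(-3943078) = -5885397*(-1/3943078) = 5885397/3943078 ≈ 1.4926)
a = 5885397/15772312 (a = (5885397/3943078)/4 = (5885397/3943078)*(¼) = 5885397/15772312 ≈ 0.37315)
-a = -1*5885397/15772312 = -5885397/15772312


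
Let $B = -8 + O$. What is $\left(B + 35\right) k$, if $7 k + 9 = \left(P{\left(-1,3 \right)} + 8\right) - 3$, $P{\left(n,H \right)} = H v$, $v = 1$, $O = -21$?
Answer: $- \frac{6}{7} \approx -0.85714$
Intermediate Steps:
$P{\left(n,H \right)} = H$ ($P{\left(n,H \right)} = H 1 = H$)
$B = -29$ ($B = -8 - 21 = -29$)
$k = - \frac{1}{7}$ ($k = - \frac{9}{7} + \frac{\left(3 + 8\right) - 3}{7} = - \frac{9}{7} + \frac{11 - 3}{7} = - \frac{9}{7} + \frac{1}{7} \cdot 8 = - \frac{9}{7} + \frac{8}{7} = - \frac{1}{7} \approx -0.14286$)
$\left(B + 35\right) k = \left(-29 + 35\right) \left(- \frac{1}{7}\right) = 6 \left(- \frac{1}{7}\right) = - \frac{6}{7}$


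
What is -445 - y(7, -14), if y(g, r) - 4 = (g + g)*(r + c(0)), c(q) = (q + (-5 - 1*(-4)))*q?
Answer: -253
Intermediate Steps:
c(q) = q*(-1 + q) (c(q) = (q + (-5 + 4))*q = (q - 1)*q = (-1 + q)*q = q*(-1 + q))
y(g, r) = 4 + 2*g*r (y(g, r) = 4 + (g + g)*(r + 0*(-1 + 0)) = 4 + (2*g)*(r + 0*(-1)) = 4 + (2*g)*(r + 0) = 4 + (2*g)*r = 4 + 2*g*r)
-445 - y(7, -14) = -445 - (4 + 2*7*(-14)) = -445 - (4 - 196) = -445 - 1*(-192) = -445 + 192 = -253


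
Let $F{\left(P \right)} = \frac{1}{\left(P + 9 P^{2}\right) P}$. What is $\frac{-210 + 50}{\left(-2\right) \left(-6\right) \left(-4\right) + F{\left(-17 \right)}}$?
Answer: $\frac{1405696}{421709} \approx 3.3333$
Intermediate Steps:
$F{\left(P \right)} = \frac{1}{P \left(P + 9 P^{2}\right)}$
$\frac{-210 + 50}{\left(-2\right) \left(-6\right) \left(-4\right) + F{\left(-17 \right)}} = \frac{-210 + 50}{\left(-2\right) \left(-6\right) \left(-4\right) + \frac{1}{289 \left(1 + 9 \left(-17\right)\right)}} = - \frac{160}{12 \left(-4\right) + \frac{1}{289 \left(1 - 153\right)}} = - \frac{160}{-48 + \frac{1}{289 \left(-152\right)}} = - \frac{160}{-48 + \frac{1}{289} \left(- \frac{1}{152}\right)} = - \frac{160}{-48 - \frac{1}{43928}} = - \frac{160}{- \frac{2108545}{43928}} = \left(-160\right) \left(- \frac{43928}{2108545}\right) = \frac{1405696}{421709}$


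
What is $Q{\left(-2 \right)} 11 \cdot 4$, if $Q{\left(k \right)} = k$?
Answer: $-88$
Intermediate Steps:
$Q{\left(-2 \right)} 11 \cdot 4 = \left(-2\right) 11 \cdot 4 = \left(-22\right) 4 = -88$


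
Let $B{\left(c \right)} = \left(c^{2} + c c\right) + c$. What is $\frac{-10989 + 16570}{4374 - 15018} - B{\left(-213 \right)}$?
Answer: $- \frac{963553681}{10644} \approx -90526.0$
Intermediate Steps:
$B{\left(c \right)} = c + 2 c^{2}$ ($B{\left(c \right)} = \left(c^{2} + c^{2}\right) + c = 2 c^{2} + c = c + 2 c^{2}$)
$\frac{-10989 + 16570}{4374 - 15018} - B{\left(-213 \right)} = \frac{-10989 + 16570}{4374 - 15018} - - 213 \left(1 + 2 \left(-213\right)\right) = \frac{5581}{-10644} - - 213 \left(1 - 426\right) = 5581 \left(- \frac{1}{10644}\right) - \left(-213\right) \left(-425\right) = - \frac{5581}{10644} - 90525 = - \frac{963553681}{10644}$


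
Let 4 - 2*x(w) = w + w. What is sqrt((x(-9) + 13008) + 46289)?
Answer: 2*sqrt(14827) ≈ 243.53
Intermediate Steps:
x(w) = 2 - w (x(w) = 2 - (w + w)/2 = 2 - w)
sqrt((x(-9) + 13008) + 46289) = sqrt(((2 - 1*(-9)) + 13008) + 46289) = sqrt(((2 + 9) + 13008) + 46289) = sqrt((11 + 13008) + 46289) = sqrt(13019 + 46289) = sqrt(59308) = 2*sqrt(14827)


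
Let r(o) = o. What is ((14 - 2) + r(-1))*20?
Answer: 220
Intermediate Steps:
((14 - 2) + r(-1))*20 = ((14 - 2) - 1)*20 = (12 - 1)*20 = 11*20 = 220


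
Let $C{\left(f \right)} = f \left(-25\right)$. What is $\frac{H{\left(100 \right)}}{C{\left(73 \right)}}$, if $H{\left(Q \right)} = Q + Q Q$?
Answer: $- \frac{404}{73} \approx -5.5342$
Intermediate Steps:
$C{\left(f \right)} = - 25 f$
$H{\left(Q \right)} = Q + Q^{2}$
$\frac{H{\left(100 \right)}}{C{\left(73 \right)}} = \frac{100 \left(1 + 100\right)}{\left(-25\right) 73} = \frac{100 \cdot 101}{-1825} = 10100 \left(- \frac{1}{1825}\right) = - \frac{404}{73}$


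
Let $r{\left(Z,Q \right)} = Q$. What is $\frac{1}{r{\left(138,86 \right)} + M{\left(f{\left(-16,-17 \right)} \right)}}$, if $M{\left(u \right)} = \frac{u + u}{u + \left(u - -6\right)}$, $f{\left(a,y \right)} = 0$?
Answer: $\frac{1}{86} \approx 0.011628$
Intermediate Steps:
$M{\left(u \right)} = \frac{2 u}{6 + 2 u}$ ($M{\left(u \right)} = \frac{2 u}{u + \left(u + 6\right)} = \frac{2 u}{u + \left(6 + u\right)} = \frac{2 u}{6 + 2 u}$)
$\frac{1}{r{\left(138,86 \right)} + M{\left(f{\left(-16,-17 \right)} \right)}} = \frac{1}{86 + \frac{0}{3 + 0}} = \frac{1}{86 + \frac{0}{3}} = \frac{1}{86 + 0 \cdot \frac{1}{3}} = \frac{1}{86 + 0} = \frac{1}{86}$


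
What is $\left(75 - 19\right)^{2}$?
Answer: $3136$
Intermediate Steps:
$\left(75 - 19\right)^{2} = 56^{2} = 3136$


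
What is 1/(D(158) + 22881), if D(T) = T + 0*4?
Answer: 1/23039 ≈ 4.3405e-5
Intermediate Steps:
D(T) = T (D(T) = T + 0 = T)
1/(D(158) + 22881) = 1/(158 + 22881) = 1/23039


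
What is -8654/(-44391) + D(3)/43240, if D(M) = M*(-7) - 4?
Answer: 74617837/383893368 ≈ 0.19437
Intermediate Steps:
D(M) = -4 - 7*M (D(M) = -7*M - 4 = -4 - 7*M)
-8654/(-44391) + D(3)/43240 = -8654/(-44391) + (-4 - 7*3)/43240 = -8654*(-1/44391) + (-4 - 21)*(1/43240) = 8654/44391 - 25*1/43240 = 8654/44391 - 5/8648 = 74617837/383893368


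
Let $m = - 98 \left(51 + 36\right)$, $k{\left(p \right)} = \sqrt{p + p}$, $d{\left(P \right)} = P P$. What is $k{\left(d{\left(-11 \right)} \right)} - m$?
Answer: $8526 + 11 \sqrt{2} \approx 8541.6$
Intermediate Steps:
$d{\left(P \right)} = P^{2}$
$k{\left(p \right)} = \sqrt{2} \sqrt{p}$ ($k{\left(p \right)} = \sqrt{2 p} = \sqrt{2} \sqrt{p}$)
$m = -8526$ ($m = \left(-98\right) 87 = -8526$)
$k{\left(d{\left(-11 \right)} \right)} - m = \sqrt{2} \sqrt{\left(-11\right)^{2}} - -8526 = \sqrt{2} \sqrt{121} + 8526 = \sqrt{2} \cdot 11 + 8526 = 11 \sqrt{2} + 8526 = 8526 + 11 \sqrt{2}$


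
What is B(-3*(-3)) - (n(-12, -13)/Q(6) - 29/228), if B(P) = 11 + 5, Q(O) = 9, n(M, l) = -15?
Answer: 4057/228 ≈ 17.794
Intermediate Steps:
B(P) = 16
B(-3*(-3)) - (n(-12, -13)/Q(6) - 29/228) = 16 - (-15/9 - 29/228) = 16 - (-15*1/9 - 29*1/228) = 16 - (-5/3 - 29/228) = 16 - 1*(-409/228) = 16 + 409/228 = 4057/228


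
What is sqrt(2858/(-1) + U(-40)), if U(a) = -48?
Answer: I*sqrt(2906) ≈ 53.907*I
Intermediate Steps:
sqrt(2858/(-1) + U(-40)) = sqrt(2858/(-1) - 48) = sqrt(2858*(-1) - 48) = sqrt(-2858 - 48) = sqrt(-2906) = I*sqrt(2906)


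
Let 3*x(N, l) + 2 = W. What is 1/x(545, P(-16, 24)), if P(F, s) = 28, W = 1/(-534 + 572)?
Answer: -38/25 ≈ -1.5200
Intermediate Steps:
W = 1/38 ≈ 0.026316
x(N, l) = -25/38 (x(N, l) = -⅔ + (⅓)*(1/38) = -⅔ + 1/114 = -25/38)
1/x(545, P(-16, 24)) = 1/(-25/38) = -38/25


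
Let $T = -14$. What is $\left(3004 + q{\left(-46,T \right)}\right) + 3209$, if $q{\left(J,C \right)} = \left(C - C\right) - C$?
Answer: $6227$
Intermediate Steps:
$q{\left(J,C \right)} = - C$ ($q{\left(J,C \right)} = 0 - C = - C$)
$\left(3004 + q{\left(-46,T \right)}\right) + 3209 = \left(3004 - -14\right) + 3209 = \left(3004 + 14\right) + 3209 = 3018 + 3209 = 6227$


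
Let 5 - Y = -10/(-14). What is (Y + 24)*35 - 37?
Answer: 953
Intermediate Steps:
Y = 30/7 (Y = 5 - (-10)/(-14) = 5 - (-10)*(-1)/14 = 5 - 1*5/7 = 5 - 5/7 = 30/7 ≈ 4.2857)
(Y + 24)*35 - 37 = (30/7 + 24)*35 - 37 = (198/7)*35 - 37 = 990 - 37 = 953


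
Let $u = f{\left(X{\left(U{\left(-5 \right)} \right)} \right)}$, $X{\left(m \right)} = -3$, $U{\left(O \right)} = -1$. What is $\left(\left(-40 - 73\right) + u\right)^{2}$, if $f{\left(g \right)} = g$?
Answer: $13456$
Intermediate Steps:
$u = -3$
$\left(\left(-40 - 73\right) + u\right)^{2} = \left(\left(-40 - 73\right) - 3\right)^{2} = \left(-113 - 3\right)^{2} = \left(-116\right)^{2} = 13456$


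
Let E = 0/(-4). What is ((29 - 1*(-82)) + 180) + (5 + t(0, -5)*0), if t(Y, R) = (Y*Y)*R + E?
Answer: 296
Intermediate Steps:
E = 0 (E = 0*(-¼) = 0)
t(Y, R) = R*Y² (t(Y, R) = (Y*Y)*R + 0 = Y²*R + 0 = R*Y² + 0 = R*Y²)
((29 - 1*(-82)) + 180) + (5 + t(0, -5)*0) = ((29 - 1*(-82)) + 180) + (5 - 5*0²*0) = ((29 + 82) + 180) + (5 - 5*0*0) = (111 + 180) + (5 + 0*0) = 291 + (5 + 0) = 291 + 5 = 296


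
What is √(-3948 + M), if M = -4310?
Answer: I*√8258 ≈ 90.874*I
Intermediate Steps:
√(-3948 + M) = √(-3948 - 4310) = √(-8258) = I*√8258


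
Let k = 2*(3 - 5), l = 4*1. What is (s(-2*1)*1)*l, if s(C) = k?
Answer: -16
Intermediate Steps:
l = 4
k = -4 (k = 2*(-2) = -4)
s(C) = -4
(s(-2*1)*1)*l = -4*1*4 = -4*4 = -16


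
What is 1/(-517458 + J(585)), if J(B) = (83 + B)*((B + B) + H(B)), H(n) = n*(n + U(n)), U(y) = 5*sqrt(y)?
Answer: 38145067/8358048610631934 - 162825*sqrt(65)/1393008101771989 ≈ 3.6215e-9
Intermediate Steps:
H(n) = n*(n + 5*sqrt(n))
J(B) = (83 + B)*(2*B + B*(B + 5*sqrt(B))) (J(B) = (83 + B)*((B + B) + B*(B + 5*sqrt(B))) = (83 + B)*(2*B + B*(B + 5*sqrt(B))))
1/(-517458 + J(585)) = 1/(-517458 + 585*(166 + 85*585 + 415*sqrt(585) + 585*(585 + 5*sqrt(585)))) = 1/(-517458 + 585*(166 + 49725 + 415*(3*sqrt(65)) + 585*(585 + 5*(3*sqrt(65))))) = 1/(-517458 + 585*(166 + 49725 + 1245*sqrt(65) + 585*(585 + 15*sqrt(65)))) = 1/(-517458 + 585*(166 + 49725 + 1245*sqrt(65) + (342225 + 8775*sqrt(65)))) = 1/(-517458 + 585*(392116 + 10020*sqrt(65))) = 1/(-517458 + (229387860 + 5861700*sqrt(65))) = 1/(228870402 + 5861700*sqrt(65))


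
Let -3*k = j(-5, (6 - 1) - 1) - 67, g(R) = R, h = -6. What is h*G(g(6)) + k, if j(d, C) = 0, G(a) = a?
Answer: -41/3 ≈ -13.667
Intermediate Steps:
k = 67/3 (k = -(0 - 67)/3 = -⅓*(-67) = 67/3 ≈ 22.333)
h*G(g(6)) + k = -6*6 + 67/3 = -36 + 67/3 = -41/3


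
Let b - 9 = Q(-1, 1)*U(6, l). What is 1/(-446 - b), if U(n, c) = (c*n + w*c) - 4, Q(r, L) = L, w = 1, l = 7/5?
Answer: -5/2304 ≈ -0.0021701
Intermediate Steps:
l = 7/5 (l = 7*(⅕) = 7/5 ≈ 1.4000)
U(n, c) = -4 + c + c*n (U(n, c) = (c*n + 1*c) - 4 = (c*n + c) - 4 = (c + c*n) - 4 = -4 + c + c*n)
b = 74/5 (b = 9 + 1*(-4 + 7/5 + (7/5)*6) = 9 + 1*(-4 + 7/5 + 42/5) = 9 + 1*(29/5) = 9 + 29/5 = 74/5 ≈ 14.800)
1/(-446 - b) = 1/(-446 - 1*74/5) = 1/(-446 - 74/5) = 1/(-2304/5) = -5/2304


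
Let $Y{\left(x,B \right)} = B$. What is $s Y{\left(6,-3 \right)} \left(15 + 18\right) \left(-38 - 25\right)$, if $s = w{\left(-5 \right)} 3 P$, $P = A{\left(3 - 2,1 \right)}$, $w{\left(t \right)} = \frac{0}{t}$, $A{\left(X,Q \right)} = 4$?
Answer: $0$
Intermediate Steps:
$w{\left(t \right)} = 0$
$P = 4$
$s = 0$ ($s = 0 \cdot 3 \cdot 4 = 0 \cdot 4 = 0$)
$s Y{\left(6,-3 \right)} \left(15 + 18\right) \left(-38 - 25\right) = 0 \left(-3\right) \left(15 + 18\right) \left(-38 - 25\right) = 0 \cdot 33 \left(-63\right) = 0 \left(-2079\right) = 0$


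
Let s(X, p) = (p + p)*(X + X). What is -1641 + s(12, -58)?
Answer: -4425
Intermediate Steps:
s(X, p) = 4*X*p (s(X, p) = (2*p)*(2*X) = 4*X*p)
-1641 + s(12, -58) = -1641 + 4*12*(-58) = -1641 - 2784 = -4425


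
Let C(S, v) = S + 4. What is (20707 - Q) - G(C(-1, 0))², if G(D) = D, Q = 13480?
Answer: 7218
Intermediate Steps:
C(S, v) = 4 + S
(20707 - Q) - G(C(-1, 0))² = (20707 - 1*13480) - (4 - 1)² = (20707 - 13480) - 1*3² = 7227 - 1*9 = 7227 - 9 = 7218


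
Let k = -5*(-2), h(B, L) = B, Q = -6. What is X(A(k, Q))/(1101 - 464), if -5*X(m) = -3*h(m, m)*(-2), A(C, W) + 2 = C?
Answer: -48/3185 ≈ -0.015071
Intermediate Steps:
k = 10
A(C, W) = -2 + C
X(m) = -6*m/5 (X(m) = -(-3*m)*(-2)/5 = -6*m/5)
X(A(k, Q))/(1101 - 464) = (-6*(-2 + 10)/5)/(1101 - 464) = -6/5*8/637 = -48/5*1/637 = -48/3185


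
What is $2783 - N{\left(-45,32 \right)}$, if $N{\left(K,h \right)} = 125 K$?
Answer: $8408$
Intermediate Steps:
$2783 - N{\left(-45,32 \right)} = 2783 - 125 \left(-45\right) = 2783 - -5625 = 2783 + 5625 = 8408$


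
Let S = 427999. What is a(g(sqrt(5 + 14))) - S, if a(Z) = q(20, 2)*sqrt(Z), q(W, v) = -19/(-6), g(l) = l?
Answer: -427999 + 19*19**(1/4)/6 ≈ -4.2799e+5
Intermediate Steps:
q(W, v) = 19/6 (q(W, v) = -19*(-1/6) = 19/6)
a(Z) = 19*sqrt(Z)/6
a(g(sqrt(5 + 14))) - S = 19*sqrt(sqrt(5 + 14))/6 - 1*427999 = 19*sqrt(sqrt(19))/6 - 427999 = 19*19**(1/4)/6 - 427999 = -427999 + 19*19**(1/4)/6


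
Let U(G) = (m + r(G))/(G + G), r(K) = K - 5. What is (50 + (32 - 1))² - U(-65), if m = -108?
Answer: 426376/65 ≈ 6559.6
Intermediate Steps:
r(K) = -5 + K
U(G) = (-113 + G)/(2*G) (U(G) = (-108 + (-5 + G))/(G + G) = (-113 + G)/((2*G)) = (-113 + G)*(1/(2*G)) = (-113 + G)/(2*G))
(50 + (32 - 1))² - U(-65) = (50 + (32 - 1))² - (-113 - 65)/(2*(-65)) = (50 + 31)² - (-1)*(-178)/(2*65) = 81² - 1*89/65 = 6561 - 89/65 = 426376/65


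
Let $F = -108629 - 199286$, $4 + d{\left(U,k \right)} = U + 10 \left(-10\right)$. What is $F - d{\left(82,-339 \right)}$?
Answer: $-307893$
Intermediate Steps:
$d{\left(U,k \right)} = -104 + U$ ($d{\left(U,k \right)} = -4 + \left(U + 10 \left(-10\right)\right) = -4 + \left(U - 100\right) = -4 + \left(-100 + U\right) = -104 + U$)
$F = -307915$
$F - d{\left(82,-339 \right)} = -307915 - \left(-104 + 82\right) = -307915 - -22 = -307915 + 22 = -307893$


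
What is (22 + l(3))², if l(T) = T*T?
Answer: 961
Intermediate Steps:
l(T) = T²
(22 + l(3))² = (22 + 3²)² = (22 + 9)² = 31² = 961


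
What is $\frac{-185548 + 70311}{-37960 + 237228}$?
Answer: $- \frac{115237}{199268} \approx -0.5783$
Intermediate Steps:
$\frac{-185548 + 70311}{-37960 + 237228} = - \frac{115237}{199268}$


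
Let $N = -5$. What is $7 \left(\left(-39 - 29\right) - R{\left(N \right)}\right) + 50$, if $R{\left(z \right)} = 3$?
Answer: $-447$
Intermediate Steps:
$7 \left(\left(-39 - 29\right) - R{\left(N \right)}\right) + 50 = 7 \left(\left(-39 - 29\right) - 3\right) + 50 = 7 \left(-68 - 3\right) + 50 = 7 \left(-71\right) + 50 = -497 + 50 = -447$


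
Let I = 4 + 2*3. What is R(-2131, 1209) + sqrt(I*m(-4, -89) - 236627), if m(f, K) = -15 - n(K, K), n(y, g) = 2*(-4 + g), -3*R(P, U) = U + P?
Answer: 922/3 + I*sqrt(234917) ≈ 307.33 + 484.68*I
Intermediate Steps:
R(P, U) = -P/3 - U/3 (R(P, U) = -(U + P)/3 = -(P + U)/3 = -P/3 - U/3)
n(y, g) = -8 + 2*g
m(f, K) = -7 - 2*K (m(f, K) = -15 - (-8 + 2*K) = -15 + (8 - 2*K) = -7 - 2*K)
I = 10 (I = 4 + 6 = 10)
R(-2131, 1209) + sqrt(I*m(-4, -89) - 236627) = (-1/3*(-2131) - 1/3*1209) + sqrt(10*(-7 - 2*(-89)) - 236627) = (2131/3 - 403) + sqrt(10*(-7 + 178) - 236627) = 922/3 + sqrt(10*171 - 236627) = 922/3 + sqrt(1710 - 236627) = 922/3 + sqrt(-234917) = 922/3 + I*sqrt(234917)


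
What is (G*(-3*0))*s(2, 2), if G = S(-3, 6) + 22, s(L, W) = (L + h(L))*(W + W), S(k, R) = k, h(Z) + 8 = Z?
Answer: 0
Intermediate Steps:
h(Z) = -8 + Z
s(L, W) = 2*W*(-8 + 2*L) (s(L, W) = (L + (-8 + L))*(W + W) = (-8 + 2*L)*(2*W) = 2*W*(-8 + 2*L))
G = 19 (G = -3 + 22 = 19)
(G*(-3*0))*s(2, 2) = (19*(-3*0))*(4*2*(-4 + 2)) = (19*0)*(4*2*(-2)) = 0*(-16) = 0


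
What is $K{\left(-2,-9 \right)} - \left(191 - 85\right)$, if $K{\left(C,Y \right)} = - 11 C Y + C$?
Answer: $-306$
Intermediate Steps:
$K{\left(C,Y \right)} = C - 11 C Y$ ($K{\left(C,Y \right)} = - 11 C Y + C = C - 11 C Y$)
$K{\left(-2,-9 \right)} - \left(191 - 85\right) = - 2 \left(1 - -99\right) - \left(191 - 85\right) = - 2 \left(1 + 99\right) - \left(191 - 85\right) = \left(-2\right) 100 - 106 = -200 - 106 = -306$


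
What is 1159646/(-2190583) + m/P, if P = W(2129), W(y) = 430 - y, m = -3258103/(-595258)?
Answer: -1179937406220981/2215431532148386 ≈ -0.53260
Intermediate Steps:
m = 3258103/595258 (m = -3258103*(-1/595258) = 3258103/595258 ≈ 5.4734)
P = -1699 (P = 430 - 1*2129 = 430 - 2129 = -1699)
1159646/(-2190583) + m/P = 1159646/(-2190583) + (3258103/595258)/(-1699) = 1159646*(-1/2190583) + (3258103/595258)*(-1/1699) = -1159646/2190583 - 3258103/1011343342 = -1179937406220981/2215431532148386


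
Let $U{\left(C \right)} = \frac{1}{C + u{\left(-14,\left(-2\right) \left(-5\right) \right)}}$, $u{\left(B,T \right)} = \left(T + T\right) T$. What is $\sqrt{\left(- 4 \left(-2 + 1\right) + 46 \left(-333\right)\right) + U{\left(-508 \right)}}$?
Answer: $\frac{i \sqrt{363186901}}{154} \approx 123.75 i$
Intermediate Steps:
$u{\left(B,T \right)} = 2 T^{2}$ ($u{\left(B,T \right)} = 2 T T = 2 T^{2}$)
$U{\left(C \right)} = \frac{1}{200 + C}$ ($U{\left(C \right)} = \frac{1}{C + 2 \left(\left(-2\right) \left(-5\right)\right)^{2}} = \frac{1}{C + 2 \cdot 10^{2}} = \frac{1}{C + 2 \cdot 100} = \frac{1}{C + 200} = \frac{1}{200 + C}$)
$\sqrt{\left(- 4 \left(-2 + 1\right) + 46 \left(-333\right)\right) + U{\left(-508 \right)}} = \sqrt{\left(- 4 \left(-2 + 1\right) + 46 \left(-333\right)\right) + \frac{1}{200 - 508}} = \sqrt{\left(\left(-4\right) \left(-1\right) - 15318\right) + \frac{1}{-308}} = \sqrt{\left(4 - 15318\right) - \frac{1}{308}} = \sqrt{-15314 - \frac{1}{308}} = \sqrt{- \frac{4716713}{308}} = \frac{i \sqrt{363186901}}{154}$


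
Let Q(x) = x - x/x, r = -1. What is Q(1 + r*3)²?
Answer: 9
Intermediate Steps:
Q(x) = -1 + x (Q(x) = x - 1*1 = x - 1 = -1 + x)
Q(1 + r*3)² = (-1 + (1 - 1*3))² = (-1 + (1 - 3))² = (-1 - 2)² = (-3)² = 9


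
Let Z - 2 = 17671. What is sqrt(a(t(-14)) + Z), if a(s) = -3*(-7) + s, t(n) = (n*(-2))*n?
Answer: sqrt(17302) ≈ 131.54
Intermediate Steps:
Z = 17673 (Z = 2 + 17671 = 17673)
t(n) = -2*n**2 (t(n) = (-2*n)*n = -2*n**2)
a(s) = 21 + s
sqrt(a(t(-14)) + Z) = sqrt((21 - 2*(-14)**2) + 17673) = sqrt((21 - 2*196) + 17673) = sqrt((21 - 392) + 17673) = sqrt(-371 + 17673) = sqrt(17302)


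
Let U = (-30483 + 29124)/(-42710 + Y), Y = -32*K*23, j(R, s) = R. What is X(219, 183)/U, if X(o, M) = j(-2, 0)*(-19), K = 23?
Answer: 2266244/1359 ≈ 1667.6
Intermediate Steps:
X(o, M) = 38 (X(o, M) = -2*(-19) = 38)
Y = -16928 (Y = -32*23*23 = -736*23 = -16928)
U = 1359/59638 (U = (-30483 + 29124)/(-42710 - 16928) = -1359/(-59638) = -1359*(-1/59638) = 1359/59638 ≈ 0.022787)
X(219, 183)/U = 38/(1359/59638) = 38*(59638/1359) = 2266244/1359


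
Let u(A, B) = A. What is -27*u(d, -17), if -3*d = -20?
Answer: -180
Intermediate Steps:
d = 20/3 (d = -1/3*(-20) = 20/3 ≈ 6.6667)
-27*u(d, -17) = -27*20/3 = -180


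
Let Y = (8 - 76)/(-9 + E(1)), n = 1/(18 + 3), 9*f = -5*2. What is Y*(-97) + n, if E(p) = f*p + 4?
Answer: -1246589/1155 ≈ -1079.3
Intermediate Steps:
f = -10/9 (f = (-5*2)/9 = (⅑)*(-10) = -10/9 ≈ -1.1111)
n = 1/21 ≈ 0.047619
E(p) = 4 - 10*p/9 (E(p) = -10*p/9 + 4 = 4 - 10*p/9)
Y = 612/55 (Y = (8 - 76)/(-9 + (4 - 10/9*1)) = -68/(-9 + (4 - 10/9)) = -68/(-9 + 26/9) = -68/(-55/9) = -68*(-9/55) = 612/55 ≈ 11.127)
Y*(-97) + n = (612/55)*(-97) + 1/21 = -59364/55 + 1/21 = -1246589/1155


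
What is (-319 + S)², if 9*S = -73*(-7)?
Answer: 5569600/81 ≈ 68761.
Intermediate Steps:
S = 511/9 (S = (-73*(-7))/9 = (⅑)*511 = 511/9 ≈ 56.778)
(-319 + S)² = (-319 + 511/9)² = (-2360/9)² = 5569600/81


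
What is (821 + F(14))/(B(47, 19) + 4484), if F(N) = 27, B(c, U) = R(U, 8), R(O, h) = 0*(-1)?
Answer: 212/1121 ≈ 0.18912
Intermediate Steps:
R(O, h) = 0
B(c, U) = 0
(821 + F(14))/(B(47, 19) + 4484) = (821 + 27)/(0 + 4484) = 848/4484 = 848*(1/4484) = 212/1121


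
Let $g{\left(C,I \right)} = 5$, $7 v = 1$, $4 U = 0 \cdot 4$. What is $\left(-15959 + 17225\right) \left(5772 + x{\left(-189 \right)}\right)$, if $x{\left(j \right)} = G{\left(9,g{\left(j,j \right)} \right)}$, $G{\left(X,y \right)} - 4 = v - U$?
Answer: $\frac{51188178}{7} \approx 7.3126 \cdot 10^{6}$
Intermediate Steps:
$U = 0$ ($U = \frac{0 \cdot 4}{4} = \frac{1}{4} \cdot 0 = 0$)
$v = \frac{1}{7}$ ($v = \frac{1}{7} \cdot 1 = \frac{1}{7} \approx 0.14286$)
$G{\left(X,y \right)} = \frac{29}{7}$ ($G{\left(X,y \right)} = 4 + \left(\frac{1}{7} - 0\right) = 4 + \left(\frac{1}{7} + 0\right) = 4 + \frac{1}{7} = \frac{29}{7}$)
$x{\left(j \right)} = \frac{29}{7}$
$\left(-15959 + 17225\right) \left(5772 + x{\left(-189 \right)}\right) = \left(-15959 + 17225\right) \left(5772 + \frac{29}{7}\right) = 1266 \cdot \frac{40433}{7} = \frac{51188178}{7}$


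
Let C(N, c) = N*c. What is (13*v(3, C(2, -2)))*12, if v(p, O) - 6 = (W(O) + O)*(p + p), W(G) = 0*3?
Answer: -2808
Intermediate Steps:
W(G) = 0
v(p, O) = 6 + 2*O*p (v(p, O) = 6 + (0 + O)*(p + p) = 6 + O*(2*p) = 6 + 2*O*p)
(13*v(3, C(2, -2)))*12 = (13*(6 + 2*(2*(-2))*3))*12 = (13*(6 + 2*(-4)*3))*12 = (13*(6 - 24))*12 = (13*(-18))*12 = -234*12 = -2808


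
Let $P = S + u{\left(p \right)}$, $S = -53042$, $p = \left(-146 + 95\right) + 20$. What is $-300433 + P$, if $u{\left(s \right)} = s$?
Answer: $-353506$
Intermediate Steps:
$p = -31$ ($p = -51 + 20 = -31$)
$P = -53073$ ($P = -53042 - 31 = -53073$)
$-300433 + P = -300433 - 53073 = -353506$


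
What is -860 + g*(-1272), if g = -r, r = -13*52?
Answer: -860732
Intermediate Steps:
r = -676
g = 676 (g = -1*(-676) = 676)
-860 + g*(-1272) = -860 + 676*(-1272) = -860 - 859872 = -860732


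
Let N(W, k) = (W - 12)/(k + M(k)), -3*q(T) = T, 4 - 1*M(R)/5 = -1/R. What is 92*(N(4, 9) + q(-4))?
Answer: 39008/399 ≈ 97.764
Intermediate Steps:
M(R) = 20 + 5/R (M(R) = 20 - (-5)/R = 20 + 5/R)
q(T) = -T/3
N(W, k) = (-12 + W)/(20 + k + 5/k) (N(W, k) = (W - 12)/(k + (20 + 5/k)) = (-12 + W)/(20 + k + 5/k))
92*(N(4, 9) + q(-4)) = 92*(9*(-12 + 4)/(5 + 9**2 + 20*9) - 1/3*(-4)) = 92*(9*(-8)/(5 + 81 + 180) + 4/3) = 92*(9*(-8)/266 + 4/3) = 92*(9*(1/266)*(-8) + 4/3) = 92*(-36/133 + 4/3) = 92*(424/399) = 39008/399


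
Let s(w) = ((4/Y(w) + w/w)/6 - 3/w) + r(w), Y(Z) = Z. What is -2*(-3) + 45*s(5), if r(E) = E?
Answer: 435/2 ≈ 217.50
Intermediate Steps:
s(w) = 1/6 + w - 7/(3*w) (s(w) = ((4/w + w/w)/6 - 3/w) + w = ((4/w + 1)*(1/6) - 3/w) + w = ((1 + 4/w)*(1/6) - 3/w) + w = ((1/6 + 2/(3*w)) - 3/w) + w = (1/6 - 7/(3*w)) + w = 1/6 + w - 7/(3*w))
-2*(-3) + 45*s(5) = -2*(-3) + 45*(1/6 + 5 - 7/3/5) = 6 + 45*(1/6 + 5 - 7/3*1/5) = 6 + 45*(1/6 + 5 - 7/15) = 6 + 45*(47/10) = 6 + 423/2 = 435/2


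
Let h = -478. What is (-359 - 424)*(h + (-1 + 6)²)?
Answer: 354699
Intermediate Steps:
(-359 - 424)*(h + (-1 + 6)²) = (-359 - 424)*(-478 + (-1 + 6)²) = -783*(-478 + 5²) = -783*(-478 + 25) = -783*(-453) = 354699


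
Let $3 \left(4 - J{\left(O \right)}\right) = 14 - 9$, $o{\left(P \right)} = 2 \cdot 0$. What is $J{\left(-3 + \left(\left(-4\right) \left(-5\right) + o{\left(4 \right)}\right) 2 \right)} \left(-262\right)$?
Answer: $- \frac{1834}{3} \approx -611.33$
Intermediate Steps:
$o{\left(P \right)} = 0$
$J{\left(O \right)} = \frac{7}{3}$ ($J{\left(O \right)} = 4 - \frac{14 - 9}{3} = 4 - \frac{5}{3} = \frac{7}{3}$)
$J{\left(-3 + \left(\left(-4\right) \left(-5\right) + o{\left(4 \right)}\right) 2 \right)} \left(-262\right) = \frac{7}{3} \left(-262\right) = - \frac{1834}{3}$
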